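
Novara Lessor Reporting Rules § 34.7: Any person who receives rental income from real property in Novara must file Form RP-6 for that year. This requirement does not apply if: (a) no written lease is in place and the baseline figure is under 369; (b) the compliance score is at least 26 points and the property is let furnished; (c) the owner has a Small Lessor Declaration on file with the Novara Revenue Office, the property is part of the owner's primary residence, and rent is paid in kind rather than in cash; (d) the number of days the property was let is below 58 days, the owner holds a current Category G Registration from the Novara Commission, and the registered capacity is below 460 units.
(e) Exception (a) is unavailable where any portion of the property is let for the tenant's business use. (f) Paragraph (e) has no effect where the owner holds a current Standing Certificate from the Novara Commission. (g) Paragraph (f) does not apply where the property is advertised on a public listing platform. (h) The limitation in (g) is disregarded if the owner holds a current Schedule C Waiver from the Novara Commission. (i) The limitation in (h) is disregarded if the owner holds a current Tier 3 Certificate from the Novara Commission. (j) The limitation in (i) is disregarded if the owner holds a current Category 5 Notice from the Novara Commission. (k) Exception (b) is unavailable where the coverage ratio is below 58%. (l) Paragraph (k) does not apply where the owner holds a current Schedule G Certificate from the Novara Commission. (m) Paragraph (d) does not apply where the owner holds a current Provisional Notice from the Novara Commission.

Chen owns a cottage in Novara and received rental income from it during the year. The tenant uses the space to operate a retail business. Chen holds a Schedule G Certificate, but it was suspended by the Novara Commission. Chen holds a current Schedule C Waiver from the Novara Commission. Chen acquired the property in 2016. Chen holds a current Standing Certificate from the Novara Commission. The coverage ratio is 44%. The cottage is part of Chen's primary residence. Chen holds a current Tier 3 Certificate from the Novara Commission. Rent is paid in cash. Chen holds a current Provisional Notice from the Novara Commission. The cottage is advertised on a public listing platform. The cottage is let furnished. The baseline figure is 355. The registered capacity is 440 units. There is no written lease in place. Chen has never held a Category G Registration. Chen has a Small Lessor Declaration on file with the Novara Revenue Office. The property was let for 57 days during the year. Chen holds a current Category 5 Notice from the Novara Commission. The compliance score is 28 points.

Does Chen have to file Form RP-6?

Exception (a): there is no written lease; the baseline figure is 355, under the 369 limit — every condition holds. Applying paragraphs (e)–(j): (e) would limit (a) — the space is let for business use — but (f) sets (e) aside: (f) operates against (e): a current Standing Certificate is held. (g) would limit (f) — the property is publicly advertised — but (h) sets (g) aside: (h) is engaged — a current Schedule C Waiver is held. (i) applies (a current Tier 3 Certificate is held), but yields to (j): (j) operates against (i): a current Category 5 Notice is held. (a) remains available.
All of (b)'s requirements are met (the compliance score is 28 points, meeting the 26 points threshold; the property is let furnished). However, paragraphs (k)–(l) must be considered: (k) operates against (b): the coverage ratio is 44%, below the 58% limit. (l) is not triggered (no current Schedule G Certificate is held), so (k) stands. So (b) is unavailable.
Exception (c) does not apply: rent is paid in cash.
Exception (d) does not apply: the Category G Registration is not current.

No — exception (a) applies; Chen is not required to file Form RP-6.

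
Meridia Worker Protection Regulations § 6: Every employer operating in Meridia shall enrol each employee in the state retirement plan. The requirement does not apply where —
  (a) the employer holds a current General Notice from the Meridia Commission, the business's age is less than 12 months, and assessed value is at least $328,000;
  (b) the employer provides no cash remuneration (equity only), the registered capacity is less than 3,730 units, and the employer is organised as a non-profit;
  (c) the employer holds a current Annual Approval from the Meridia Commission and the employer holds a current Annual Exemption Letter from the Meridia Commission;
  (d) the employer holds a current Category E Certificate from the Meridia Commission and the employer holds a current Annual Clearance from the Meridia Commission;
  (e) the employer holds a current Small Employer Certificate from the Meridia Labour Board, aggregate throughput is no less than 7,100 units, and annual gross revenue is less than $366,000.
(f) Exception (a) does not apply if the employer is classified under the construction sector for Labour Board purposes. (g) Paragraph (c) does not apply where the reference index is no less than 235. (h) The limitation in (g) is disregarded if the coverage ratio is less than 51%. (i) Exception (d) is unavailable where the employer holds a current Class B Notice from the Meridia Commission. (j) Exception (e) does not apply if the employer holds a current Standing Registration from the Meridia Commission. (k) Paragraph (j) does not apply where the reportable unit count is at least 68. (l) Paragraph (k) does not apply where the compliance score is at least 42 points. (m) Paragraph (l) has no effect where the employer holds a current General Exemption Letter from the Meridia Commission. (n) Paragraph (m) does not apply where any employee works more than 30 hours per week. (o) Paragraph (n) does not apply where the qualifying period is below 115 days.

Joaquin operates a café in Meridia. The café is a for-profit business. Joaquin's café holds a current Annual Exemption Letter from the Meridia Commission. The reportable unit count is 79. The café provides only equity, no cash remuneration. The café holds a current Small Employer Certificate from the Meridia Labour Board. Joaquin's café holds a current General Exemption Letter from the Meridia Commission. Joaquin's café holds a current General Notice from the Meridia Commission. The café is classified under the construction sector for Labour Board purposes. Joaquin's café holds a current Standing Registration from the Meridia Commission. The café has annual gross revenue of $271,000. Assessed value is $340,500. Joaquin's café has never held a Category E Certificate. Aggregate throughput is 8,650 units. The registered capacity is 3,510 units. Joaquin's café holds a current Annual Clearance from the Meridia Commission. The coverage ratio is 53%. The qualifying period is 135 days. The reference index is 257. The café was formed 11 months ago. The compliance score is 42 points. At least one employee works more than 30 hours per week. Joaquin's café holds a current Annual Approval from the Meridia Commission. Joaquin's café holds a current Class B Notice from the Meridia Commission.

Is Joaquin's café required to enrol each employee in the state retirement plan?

Yes — Joaquin's café must enrol each employee in the state retirement plan.

Exception (a)'s conditions are all satisfied: a current General Notice is held; the business's age is 11 months, less than the 12 months limit; assessed value is $340,500, meeting the $328,000 threshold. Turning to paragraph (f): (f) operates against (a): the café is classified under the construction sector. Exception (a) does not apply.
Exception (b) requires that the employer is organised as a non-profit; but the employer is for-profit, so (b) is unavailable.
Exception (c): a current Annual Approval is held; a current Annual Exemption Letter is held — every condition holds. Turning to paragraphs (g)–(h): (g) operates against (c): the reference index is 257, meeting the 235 threshold. (h), which would lift (g), is inapplicable — the coverage ratio is 53%, not less than 51%. (c) is therefore removed.
Exception (d) does not apply: no current Category E Certificate is held.
Exception (e): a current Small Employer Certificate is held; aggregate throughput is 8,650 units, meeting the 7,100 units threshold; annual gross revenue is $271,000, less than the $366,000 limit — every condition holds. Turning to paragraphs (j)–(o): (j) operates against (e): a current Standing Registration is held. (k) would limit (j) — the reportable unit count is 79, meeting the 68 threshold — but (l) sets (k) aside: (l) operates — the compliance score is 42 points, meeting the 42 points threshold. (m) operates (a current General Exemption Letter is held), but is set aside by (n): (n) is triggered — at least one employee exceeds 30 hours/week. (o) does not operate here (the qualifying period is 135 days, not below 115 days), so (n) stands. (e) is therefore removed.
No exception applies. The general rule governs.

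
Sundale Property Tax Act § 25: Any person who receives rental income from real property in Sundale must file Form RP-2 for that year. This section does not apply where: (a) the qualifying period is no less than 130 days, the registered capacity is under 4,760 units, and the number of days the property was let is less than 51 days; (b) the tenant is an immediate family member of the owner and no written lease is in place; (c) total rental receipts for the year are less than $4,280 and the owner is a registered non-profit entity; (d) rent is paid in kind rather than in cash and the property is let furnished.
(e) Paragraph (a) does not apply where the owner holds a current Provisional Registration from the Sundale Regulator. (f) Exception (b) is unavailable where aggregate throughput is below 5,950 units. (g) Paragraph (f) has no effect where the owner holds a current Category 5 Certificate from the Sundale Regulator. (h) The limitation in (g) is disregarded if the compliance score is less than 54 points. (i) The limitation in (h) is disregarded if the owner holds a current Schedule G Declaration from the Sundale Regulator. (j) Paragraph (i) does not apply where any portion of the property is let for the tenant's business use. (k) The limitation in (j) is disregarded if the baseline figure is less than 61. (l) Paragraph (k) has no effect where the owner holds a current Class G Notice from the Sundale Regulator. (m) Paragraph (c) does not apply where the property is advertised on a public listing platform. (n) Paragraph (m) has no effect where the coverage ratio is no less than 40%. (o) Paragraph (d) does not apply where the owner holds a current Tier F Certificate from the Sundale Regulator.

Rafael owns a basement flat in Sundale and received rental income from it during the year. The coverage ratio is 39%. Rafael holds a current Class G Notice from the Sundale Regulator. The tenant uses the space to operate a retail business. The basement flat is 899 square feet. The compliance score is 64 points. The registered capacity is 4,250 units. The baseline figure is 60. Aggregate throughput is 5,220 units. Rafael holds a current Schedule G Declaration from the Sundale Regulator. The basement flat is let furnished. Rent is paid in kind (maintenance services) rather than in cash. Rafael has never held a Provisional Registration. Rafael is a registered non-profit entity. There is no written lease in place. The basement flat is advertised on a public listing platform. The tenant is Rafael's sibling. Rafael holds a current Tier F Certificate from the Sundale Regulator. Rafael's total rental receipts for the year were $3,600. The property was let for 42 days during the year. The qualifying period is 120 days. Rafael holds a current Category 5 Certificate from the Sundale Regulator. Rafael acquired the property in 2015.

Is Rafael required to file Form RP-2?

Exception (a) requires that the qualifying period is no less than 130 days; but the qualifying period is 120 days, short of 130 days, so (a) is unavailable.
Exception (b)'s conditions are all satisfied: the tenant is an immediate family member; there is no written lease. Under paragraphs (f)–(l): (f) would limit (b) — aggregate throughput is 5,220 units, below the 5,950 units limit — but (g) sets (f) aside: (g) is engaged — a current Category 5 Certificate is held. (h) is not triggered (the compliance score is 64 points, not less than 54 points), so (g) stands. (b) remains available.
Exception (c) is satisfied on its face — total rental receipts for the year are $3,600, less than the $4,280 limit; Rafael is a registered non-profit. But applying paragraphs (m)–(n): (m) operates — the property is publicly advertised. (n) is inapplicable (the coverage ratio is 39%, short of 40%), so (m) stands. (c) is therefore removed.
Exception (d) is satisfied on its face — rent is paid in kind; the property is let furnished. But applying paragraph (o): (o) operates against (d): a current Tier F Certificate is held. (d) is therefore removed.

No — exception (b) applies; Rafael is not required to file Form RP-2.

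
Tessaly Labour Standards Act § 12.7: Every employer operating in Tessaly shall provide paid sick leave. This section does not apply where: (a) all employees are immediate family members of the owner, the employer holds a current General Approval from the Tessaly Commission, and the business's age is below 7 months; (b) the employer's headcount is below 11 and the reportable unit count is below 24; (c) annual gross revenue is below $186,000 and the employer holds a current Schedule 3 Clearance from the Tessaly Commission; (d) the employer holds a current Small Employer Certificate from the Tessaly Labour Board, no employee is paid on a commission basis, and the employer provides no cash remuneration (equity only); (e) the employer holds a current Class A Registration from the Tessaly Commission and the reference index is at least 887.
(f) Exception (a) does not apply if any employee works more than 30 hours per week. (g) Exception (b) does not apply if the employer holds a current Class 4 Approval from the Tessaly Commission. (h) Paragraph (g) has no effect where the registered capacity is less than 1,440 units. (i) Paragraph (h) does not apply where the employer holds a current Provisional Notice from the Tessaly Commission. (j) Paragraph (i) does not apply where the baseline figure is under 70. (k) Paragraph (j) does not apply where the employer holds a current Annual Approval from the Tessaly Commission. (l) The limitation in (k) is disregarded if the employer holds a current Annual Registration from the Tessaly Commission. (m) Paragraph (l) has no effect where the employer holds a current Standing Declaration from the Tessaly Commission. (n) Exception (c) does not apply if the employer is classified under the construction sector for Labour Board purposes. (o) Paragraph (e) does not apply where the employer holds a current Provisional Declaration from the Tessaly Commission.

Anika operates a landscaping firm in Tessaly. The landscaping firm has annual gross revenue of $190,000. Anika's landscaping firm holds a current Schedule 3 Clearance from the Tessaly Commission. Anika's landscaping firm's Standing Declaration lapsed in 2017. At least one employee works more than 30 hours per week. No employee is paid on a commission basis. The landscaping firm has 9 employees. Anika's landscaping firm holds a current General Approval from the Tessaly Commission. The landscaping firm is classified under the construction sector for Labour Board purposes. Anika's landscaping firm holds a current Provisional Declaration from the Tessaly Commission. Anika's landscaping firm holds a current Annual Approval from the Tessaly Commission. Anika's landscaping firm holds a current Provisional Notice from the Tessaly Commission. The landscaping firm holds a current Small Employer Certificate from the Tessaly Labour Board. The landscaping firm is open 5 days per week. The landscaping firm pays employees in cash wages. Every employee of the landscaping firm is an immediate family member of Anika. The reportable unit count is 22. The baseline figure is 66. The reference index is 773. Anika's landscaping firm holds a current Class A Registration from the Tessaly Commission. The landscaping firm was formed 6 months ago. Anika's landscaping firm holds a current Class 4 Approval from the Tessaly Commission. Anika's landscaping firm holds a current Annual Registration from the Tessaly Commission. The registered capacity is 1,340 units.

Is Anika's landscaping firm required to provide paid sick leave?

No — exception (b) applies; Anika's landscaping firm is not required to provide paid sick leave.

Exception (a)'s conditions are all satisfied: every employee is an immediate family member; a current General Approval is held; the business's age is 6 months, below the 7 months limit. But: (f) operates against (a): at least one employee exceeds 30 hours/week. (a) is therefore removed.
Exception (b) is satisfied on its face — the employer's headcount is 9, below the 11 limit; the reportable unit count is 22, below the 24 limit. Under paragraphs (g)–(m): (g) would limit (b) — a current Class 4 Approval is held — but (h) sets (g) aside: (h) operates against (g): the registered capacity is 1,340 units, less than the 1,440 units limit. (i) would limit (h) — a current Provisional Notice is held — but (j) sets (i) aside: (j) applies — the baseline figure is 66, under the 70 limit. (k) would limit (j) — a current Annual Approval is held — but (l) sets (k) aside: (l) operates — a current Annual Registration is held. (m) is inapplicable (no current Standing Declaration is held), so (l) stands. Exception (b) stands.
Exception (c) fails — annual gross revenue is $190,000, not below $186,000.
Exception (d) fails — employees are paid cash wages.
Exception (e) fails — the reference index is 773, short of 887.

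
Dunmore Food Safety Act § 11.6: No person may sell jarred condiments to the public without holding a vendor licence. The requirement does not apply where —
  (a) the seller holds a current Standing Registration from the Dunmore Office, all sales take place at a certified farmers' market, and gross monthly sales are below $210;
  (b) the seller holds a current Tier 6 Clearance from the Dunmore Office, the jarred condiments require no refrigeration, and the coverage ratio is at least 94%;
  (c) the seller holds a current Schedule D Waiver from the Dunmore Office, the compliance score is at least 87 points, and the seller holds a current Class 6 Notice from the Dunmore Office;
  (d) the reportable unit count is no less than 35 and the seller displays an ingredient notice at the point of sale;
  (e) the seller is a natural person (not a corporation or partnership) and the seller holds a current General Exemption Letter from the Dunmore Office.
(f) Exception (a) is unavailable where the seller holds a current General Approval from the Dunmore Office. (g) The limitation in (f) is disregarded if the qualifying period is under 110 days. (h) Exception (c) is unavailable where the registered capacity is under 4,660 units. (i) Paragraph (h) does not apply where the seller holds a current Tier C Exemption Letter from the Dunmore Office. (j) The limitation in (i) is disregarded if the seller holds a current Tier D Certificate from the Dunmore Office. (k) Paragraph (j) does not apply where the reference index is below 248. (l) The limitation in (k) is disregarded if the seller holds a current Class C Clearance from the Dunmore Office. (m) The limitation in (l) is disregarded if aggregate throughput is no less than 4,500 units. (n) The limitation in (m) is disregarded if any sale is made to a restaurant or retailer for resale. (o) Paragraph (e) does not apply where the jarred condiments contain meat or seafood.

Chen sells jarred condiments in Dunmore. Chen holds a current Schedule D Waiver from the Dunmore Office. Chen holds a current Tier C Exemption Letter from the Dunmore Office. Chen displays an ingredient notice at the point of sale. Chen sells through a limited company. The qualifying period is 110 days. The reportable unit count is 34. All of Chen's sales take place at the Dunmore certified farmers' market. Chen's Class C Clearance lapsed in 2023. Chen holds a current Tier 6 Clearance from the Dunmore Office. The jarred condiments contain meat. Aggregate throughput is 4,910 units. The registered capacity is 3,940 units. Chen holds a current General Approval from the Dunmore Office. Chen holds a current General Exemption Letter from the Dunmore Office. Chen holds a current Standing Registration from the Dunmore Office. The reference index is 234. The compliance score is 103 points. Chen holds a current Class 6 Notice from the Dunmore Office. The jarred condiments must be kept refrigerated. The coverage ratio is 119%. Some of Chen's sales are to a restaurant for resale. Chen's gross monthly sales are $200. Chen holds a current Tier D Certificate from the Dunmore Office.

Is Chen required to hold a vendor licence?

Exception (a): a current Standing Registration is held; all sales are at a certified farmers' market; gross monthly sales are $200, below the $210 limit — every condition holds. But: (f) operates against (a): a current General Approval is held. (g), which would lift (f), does not operate here — the qualifying period is 110 days, not under 110 days. So (a) is unavailable.
Exception (b) fails — the jarred condiments require refrigeration.
Exception (c): a current Schedule D Waiver is held; the compliance score is 103 points, meeting the 87 points threshold; a current Class 6 Notice is held — every condition holds. Applying paragraphs (h)–(n): (h) would limit (c) — the registered capacity is 3,940 units, under the 4,660 units limit — but (i) sets (h) aside: (i) operates against (h): a current Tier C Exemption Letter is held. (j) operates (a current Tier D Certificate is held), but is displaced by (k): (k) is triggered — the reference index is 234, below the 248 limit. (l) is not triggered (the Class C Clearance is not current), so (k) stands. So (c) applies.
Exception (d) fails — the reportable unit count is 34, short of 35.
Exception (e) does not apply: the seller operates through a limited company.

No — exception (c) applies; Chen is not required to hold a vendor licence.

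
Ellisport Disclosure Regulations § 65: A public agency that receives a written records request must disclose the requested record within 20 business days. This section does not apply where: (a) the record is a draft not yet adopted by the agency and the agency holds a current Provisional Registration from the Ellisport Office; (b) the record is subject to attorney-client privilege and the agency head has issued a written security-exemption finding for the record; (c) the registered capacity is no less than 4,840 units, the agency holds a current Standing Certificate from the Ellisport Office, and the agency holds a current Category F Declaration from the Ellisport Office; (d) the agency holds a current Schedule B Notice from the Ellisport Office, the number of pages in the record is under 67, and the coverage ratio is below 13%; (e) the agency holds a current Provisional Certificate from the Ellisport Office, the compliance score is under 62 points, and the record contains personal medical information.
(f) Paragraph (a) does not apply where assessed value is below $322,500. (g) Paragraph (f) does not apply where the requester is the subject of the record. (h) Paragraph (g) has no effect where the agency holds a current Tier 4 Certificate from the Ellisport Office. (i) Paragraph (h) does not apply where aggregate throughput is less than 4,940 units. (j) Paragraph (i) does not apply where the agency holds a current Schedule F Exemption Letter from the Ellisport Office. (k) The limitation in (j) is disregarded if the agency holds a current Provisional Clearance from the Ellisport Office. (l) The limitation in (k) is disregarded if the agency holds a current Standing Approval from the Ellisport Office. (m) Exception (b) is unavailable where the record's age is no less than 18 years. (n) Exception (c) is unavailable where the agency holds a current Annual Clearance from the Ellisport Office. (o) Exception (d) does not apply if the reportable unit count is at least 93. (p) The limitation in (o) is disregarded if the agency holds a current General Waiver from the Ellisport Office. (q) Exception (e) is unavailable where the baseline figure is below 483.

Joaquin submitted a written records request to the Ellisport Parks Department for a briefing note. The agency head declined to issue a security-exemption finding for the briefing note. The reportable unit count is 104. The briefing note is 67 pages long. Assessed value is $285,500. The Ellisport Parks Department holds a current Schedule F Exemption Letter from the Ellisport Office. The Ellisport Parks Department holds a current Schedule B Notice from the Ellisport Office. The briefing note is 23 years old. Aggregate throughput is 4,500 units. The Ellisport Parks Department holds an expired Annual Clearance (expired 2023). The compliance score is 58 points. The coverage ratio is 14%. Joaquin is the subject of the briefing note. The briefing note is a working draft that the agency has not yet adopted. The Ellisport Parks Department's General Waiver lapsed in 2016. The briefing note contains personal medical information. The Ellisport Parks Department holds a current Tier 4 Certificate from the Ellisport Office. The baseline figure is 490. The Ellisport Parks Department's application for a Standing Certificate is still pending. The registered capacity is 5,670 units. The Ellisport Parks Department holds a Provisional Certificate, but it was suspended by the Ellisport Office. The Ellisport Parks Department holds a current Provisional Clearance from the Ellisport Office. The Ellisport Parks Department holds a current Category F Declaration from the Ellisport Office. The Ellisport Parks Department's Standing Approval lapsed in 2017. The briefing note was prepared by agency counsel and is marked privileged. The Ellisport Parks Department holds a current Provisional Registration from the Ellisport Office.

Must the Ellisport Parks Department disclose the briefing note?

Exception (a): the briefing note is an unadopted draft; a current Provisional Registration is held — every condition holds. As to paragraphs (f)–(l): (f) is engaged (assessed value is $285,500, below the $322,500 limit), but is itself disapplied by (g): (g) operates against (f): Joaquin is the subject of the briefing note. (h) would limit (g) — a current Tier 4 Certificate is held — but (i) sets (h) aside: (i) is triggered — aggregate throughput is 4,500 units, less than the 4,940 units limit. (j) would limit (i) — a current Schedule F Exemption Letter is held — but (k) sets (j) aside: (k) operates — a current Provisional Clearance is held. (l) is not triggered (the Standing Approval is not current), so (k) stands. So (a) applies.
Exception (b) fails — the agency head declined to issue a security-exemption finding.
Exception (c) requires that the agency holds a current Standing Certificate from the Ellisport Office; but no current Standing Certificate is held, so (c) is unavailable.
Exception (d) requires that the number of pages in the record is under 67; but the number of pages in the record is 67, not under 67, so (d) is unavailable.
Exception (e) requires that the agency holds a current Provisional Certificate from the Ellisport Office; but no current Provisional Certificate is held, so (e) is unavailable.

No — exception (a) applies; the Ellisport Parks Department is not required to disclose the briefing note.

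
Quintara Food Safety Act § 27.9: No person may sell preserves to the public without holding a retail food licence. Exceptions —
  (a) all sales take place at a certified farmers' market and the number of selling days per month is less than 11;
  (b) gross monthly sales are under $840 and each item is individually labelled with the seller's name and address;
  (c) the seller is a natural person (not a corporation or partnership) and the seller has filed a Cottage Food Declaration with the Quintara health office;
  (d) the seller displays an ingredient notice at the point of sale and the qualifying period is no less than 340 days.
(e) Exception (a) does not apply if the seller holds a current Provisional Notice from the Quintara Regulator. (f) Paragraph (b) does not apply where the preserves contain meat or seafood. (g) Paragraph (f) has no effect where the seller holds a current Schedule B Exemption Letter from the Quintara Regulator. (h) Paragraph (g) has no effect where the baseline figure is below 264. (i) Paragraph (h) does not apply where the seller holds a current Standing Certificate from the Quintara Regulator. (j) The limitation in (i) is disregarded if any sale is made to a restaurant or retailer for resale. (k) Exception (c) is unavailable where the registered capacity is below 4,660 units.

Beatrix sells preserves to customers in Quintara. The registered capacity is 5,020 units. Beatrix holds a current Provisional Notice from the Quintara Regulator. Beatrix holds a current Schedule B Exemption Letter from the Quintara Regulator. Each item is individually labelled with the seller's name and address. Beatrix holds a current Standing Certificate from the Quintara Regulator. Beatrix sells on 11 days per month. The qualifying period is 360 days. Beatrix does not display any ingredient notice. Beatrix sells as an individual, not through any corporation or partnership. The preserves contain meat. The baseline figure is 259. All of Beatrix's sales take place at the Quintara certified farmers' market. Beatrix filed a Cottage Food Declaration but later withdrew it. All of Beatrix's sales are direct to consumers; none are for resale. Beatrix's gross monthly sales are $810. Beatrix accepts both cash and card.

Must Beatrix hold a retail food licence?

Exception (a) does not apply: the number of selling days per month is 11, not less than 11.
Exception (b) is satisfied on its face — gross monthly sales are $810, under the $840 limit; items are individually labelled. As to paragraphs (f)–(j): (f) is engaged (the preserves contain meat), but is overridden by (g): (g) operates against (f): a current Schedule B Exemption Letter is held. (h) is engaged (the baseline figure is 259, below the 264 limit), but is displaced by (i): (i) is engaged — a current Standing Certificate is held. (j) is not triggered (no sales are for resale), so (i) stands. (b) remains available.
Exception (c) requires that the seller has filed a Cottage Food Declaration with the Quintara health office; but the Cottage Food Declaration was withdrawn, so (c) is unavailable.
Exception (d) fails — no ingredient notice is displayed.

No — exception (b) applies; Beatrix is not required to hold a retail food licence.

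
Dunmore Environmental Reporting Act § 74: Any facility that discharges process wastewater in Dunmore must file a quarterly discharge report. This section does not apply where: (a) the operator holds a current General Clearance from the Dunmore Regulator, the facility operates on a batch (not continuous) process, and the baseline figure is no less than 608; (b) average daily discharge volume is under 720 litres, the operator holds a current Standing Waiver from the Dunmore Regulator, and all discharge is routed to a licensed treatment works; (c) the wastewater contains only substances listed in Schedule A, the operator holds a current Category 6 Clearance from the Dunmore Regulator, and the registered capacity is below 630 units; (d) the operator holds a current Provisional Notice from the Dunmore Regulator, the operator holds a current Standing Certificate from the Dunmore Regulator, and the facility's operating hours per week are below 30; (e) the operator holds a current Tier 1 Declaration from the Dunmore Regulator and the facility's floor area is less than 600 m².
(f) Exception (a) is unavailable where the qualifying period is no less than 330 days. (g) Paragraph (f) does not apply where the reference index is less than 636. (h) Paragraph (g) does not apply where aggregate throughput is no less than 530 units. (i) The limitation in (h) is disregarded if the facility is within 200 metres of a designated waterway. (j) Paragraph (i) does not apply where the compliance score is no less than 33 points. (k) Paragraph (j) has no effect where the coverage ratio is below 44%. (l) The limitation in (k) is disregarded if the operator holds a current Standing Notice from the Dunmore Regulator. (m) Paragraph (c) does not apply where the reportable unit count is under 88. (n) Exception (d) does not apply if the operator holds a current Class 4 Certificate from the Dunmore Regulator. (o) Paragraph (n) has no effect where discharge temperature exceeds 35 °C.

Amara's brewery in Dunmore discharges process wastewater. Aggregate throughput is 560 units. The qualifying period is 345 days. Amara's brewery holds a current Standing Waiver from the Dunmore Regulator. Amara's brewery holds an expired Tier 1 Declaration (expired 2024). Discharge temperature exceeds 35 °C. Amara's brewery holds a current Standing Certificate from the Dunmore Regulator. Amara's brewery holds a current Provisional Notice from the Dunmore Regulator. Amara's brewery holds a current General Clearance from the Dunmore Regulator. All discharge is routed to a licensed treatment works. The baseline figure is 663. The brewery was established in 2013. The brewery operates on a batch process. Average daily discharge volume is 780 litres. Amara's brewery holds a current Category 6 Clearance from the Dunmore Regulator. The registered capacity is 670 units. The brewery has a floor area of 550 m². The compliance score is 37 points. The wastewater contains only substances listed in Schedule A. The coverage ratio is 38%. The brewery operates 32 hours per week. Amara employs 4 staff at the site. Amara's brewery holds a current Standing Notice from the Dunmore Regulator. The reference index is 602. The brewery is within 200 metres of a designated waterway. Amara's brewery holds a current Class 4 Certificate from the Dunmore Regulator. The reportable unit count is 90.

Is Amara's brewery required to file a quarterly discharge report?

Yes — Amara's brewery must file a quarterly discharge report.

Exception (a)'s conditions are all satisfied: a current General Clearance is held; the facility operates on a batch process; the baseline figure is 663, meeting the 608 threshold. But: (f) is engaged — the qualifying period is 345 days, meeting the 330 days threshold. (g) is engaged (the reference index is 602, less than the 636 limit), but is overridden by (h): (h) operates against (g): aggregate throughput is 560 units, meeting the 530 units threshold. (i) would limit (h) — the brewery is within 200 m of a designated waterway — but (j) sets (i) aside: (j) is engaged — the compliance score is 37 points, meeting the 33 points threshold. (k) applies (the coverage ratio is 38%, below the 44% limit), but is displaced by (l): (l) operates against (k): a current Standing Notice is held. So (a) is unavailable.
Exception (b) fails — average daily discharge volume is 780 litres, not under 720 litres.
Exception (c) does not apply: the registered capacity is 670 units, not below 630 units.
Exception (d) requires that the facility's operating hours per week are below 30; but the facility's operating hours per week are 32, not below 30, so (d) is unavailable.
Exception (e) fails — no current Tier 1 Declaration is held.
Every exception is unavailable, so the rule governs.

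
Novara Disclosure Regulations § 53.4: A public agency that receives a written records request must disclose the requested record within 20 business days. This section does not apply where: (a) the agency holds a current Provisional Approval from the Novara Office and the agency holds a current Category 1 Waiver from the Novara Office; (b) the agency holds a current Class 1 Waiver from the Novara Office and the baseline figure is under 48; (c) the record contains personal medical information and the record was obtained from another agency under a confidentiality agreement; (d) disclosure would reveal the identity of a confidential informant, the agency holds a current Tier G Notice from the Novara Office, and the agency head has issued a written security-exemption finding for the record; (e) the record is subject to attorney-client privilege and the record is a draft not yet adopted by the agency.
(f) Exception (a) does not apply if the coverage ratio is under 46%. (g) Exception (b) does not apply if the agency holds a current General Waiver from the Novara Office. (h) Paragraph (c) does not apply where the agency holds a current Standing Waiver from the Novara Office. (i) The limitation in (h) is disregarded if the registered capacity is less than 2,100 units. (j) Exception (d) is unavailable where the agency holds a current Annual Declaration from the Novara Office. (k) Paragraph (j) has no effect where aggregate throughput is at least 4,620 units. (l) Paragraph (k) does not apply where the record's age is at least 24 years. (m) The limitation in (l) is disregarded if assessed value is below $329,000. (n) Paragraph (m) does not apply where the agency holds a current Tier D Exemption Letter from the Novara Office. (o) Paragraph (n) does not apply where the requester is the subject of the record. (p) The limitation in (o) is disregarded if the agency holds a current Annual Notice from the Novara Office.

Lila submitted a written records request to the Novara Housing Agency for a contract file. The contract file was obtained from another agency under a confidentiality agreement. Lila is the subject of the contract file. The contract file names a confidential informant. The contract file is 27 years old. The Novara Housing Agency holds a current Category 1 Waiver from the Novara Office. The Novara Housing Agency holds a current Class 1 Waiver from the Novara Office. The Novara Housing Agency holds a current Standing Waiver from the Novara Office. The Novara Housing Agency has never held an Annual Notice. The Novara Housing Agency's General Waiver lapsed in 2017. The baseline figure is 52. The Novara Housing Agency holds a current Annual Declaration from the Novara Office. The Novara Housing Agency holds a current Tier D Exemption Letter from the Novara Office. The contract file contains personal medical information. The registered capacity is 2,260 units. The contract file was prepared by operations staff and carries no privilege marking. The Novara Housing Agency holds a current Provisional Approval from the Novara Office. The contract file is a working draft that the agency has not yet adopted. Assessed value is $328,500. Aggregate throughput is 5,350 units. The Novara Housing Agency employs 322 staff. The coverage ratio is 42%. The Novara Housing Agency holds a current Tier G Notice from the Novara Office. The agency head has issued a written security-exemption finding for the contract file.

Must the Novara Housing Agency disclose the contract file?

All of (a)'s requirements are met (a current Provisional Approval is held; a current Category 1 Waiver is held). But: (f) is engaged — the coverage ratio is 42%, under the 46% limit. (a) is therefore removed.
Exception (b) fails — the baseline figure is 52, not under 48.
All of (c)'s requirements are met (the contract file contains personal medical information; the contract file was obtained under a confidentiality agreement). But: (h) operates against (c): a current Standing Waiver is held. (i) is inapplicable (the registered capacity is 2,260 units, not less than 2,100 units), so (h) stands. Exception (c) does not apply.
All of (d)'s requirements are met (the contract file names a confidential informant; a current Tier G Notice is held; a written security-exemption finding has been issued). As to paragraphs (j)–(p): (j) is engaged (a current Annual Declaration is held), but is displaced by (k): (k) operates against (j): aggregate throughput is 5,350 units, meeting the 4,620 units threshold. (l) is engaged (the record's age is 27 years, meeting the 24 years threshold), but is displaced by (m): (m) is engaged — assessed value is $328,500, below the $329,000 limit. (n) applies (a current Tier D Exemption Letter is held), but is itself disapplied by (o): (o) is engaged — Lila is the subject of the contract file. (p) does not operate here (the Annual Notice is not current), so (o) stands. So (d) applies.
Exception (e) does not apply: the contract file carries no privilege marking.

No — exception (d) applies; the Novara Housing Agency is not required to disclose the contract file.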